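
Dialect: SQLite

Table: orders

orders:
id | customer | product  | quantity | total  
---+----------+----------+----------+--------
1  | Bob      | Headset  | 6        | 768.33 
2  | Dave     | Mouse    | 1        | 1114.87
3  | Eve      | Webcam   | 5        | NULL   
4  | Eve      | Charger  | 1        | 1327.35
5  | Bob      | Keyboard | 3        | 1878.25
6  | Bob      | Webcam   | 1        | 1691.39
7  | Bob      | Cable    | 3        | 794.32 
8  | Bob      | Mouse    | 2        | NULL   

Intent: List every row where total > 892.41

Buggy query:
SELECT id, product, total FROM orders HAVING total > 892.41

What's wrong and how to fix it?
Bug: This is a non-aggregate query (no GROUP BY, no aggregates), so in SQLite the HAVING clause is invalid here; a row-level condition belongs in WHERE

Fix: Replace HAVING with WHERE since the condition applies to individual rows

Corrected query:
SELECT id, product, total FROM orders WHERE total > 892.41

Result:
id | product  | total  
---+----------+--------
2  | Mouse    | 1114.87
4  | Charger  | 1327.35
5  | Keyboard | 1878.25
6  | Webcam   | 1691.39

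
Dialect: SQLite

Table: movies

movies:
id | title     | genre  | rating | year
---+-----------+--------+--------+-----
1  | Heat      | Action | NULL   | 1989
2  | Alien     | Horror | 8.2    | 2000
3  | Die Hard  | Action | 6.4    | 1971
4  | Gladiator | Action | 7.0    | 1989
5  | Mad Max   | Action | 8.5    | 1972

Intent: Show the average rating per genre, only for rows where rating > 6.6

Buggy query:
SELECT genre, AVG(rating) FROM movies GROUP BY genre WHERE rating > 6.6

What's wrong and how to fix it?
Bug: Row-level WHERE must come before GROUP BY in the clause order

Fix: Place WHERE between FROM and GROUP BY

Corrected query:
SELECT genre, AVG(rating) FROM movies WHERE rating > 6.6 GROUP BY genre

Result:
genre  | AVG(rating)
-------+------------
Action | 7.75       
Horror | 8.2        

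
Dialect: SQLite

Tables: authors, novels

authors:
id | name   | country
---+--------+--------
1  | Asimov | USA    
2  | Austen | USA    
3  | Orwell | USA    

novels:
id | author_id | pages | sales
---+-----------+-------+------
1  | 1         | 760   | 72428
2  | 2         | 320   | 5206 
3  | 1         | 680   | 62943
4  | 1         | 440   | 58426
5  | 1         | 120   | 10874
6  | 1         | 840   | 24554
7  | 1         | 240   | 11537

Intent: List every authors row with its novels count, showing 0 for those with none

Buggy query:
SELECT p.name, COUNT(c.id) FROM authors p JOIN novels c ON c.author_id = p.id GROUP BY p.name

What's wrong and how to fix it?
Bug: INNER JOIN drops authors rows that have no matching novels rows

Fix: Switch to LEFT JOIN to retain unmatched parent rows

Corrected query:
SELECT p.name, COUNT(c.id) FROM authors p LEFT JOIN novels c ON c.author_id = p.id GROUP BY p.name

Result:
name   | COUNT(c.id)
-------+------------
Asimov | 6          
Austen | 1          
Orwell | 0          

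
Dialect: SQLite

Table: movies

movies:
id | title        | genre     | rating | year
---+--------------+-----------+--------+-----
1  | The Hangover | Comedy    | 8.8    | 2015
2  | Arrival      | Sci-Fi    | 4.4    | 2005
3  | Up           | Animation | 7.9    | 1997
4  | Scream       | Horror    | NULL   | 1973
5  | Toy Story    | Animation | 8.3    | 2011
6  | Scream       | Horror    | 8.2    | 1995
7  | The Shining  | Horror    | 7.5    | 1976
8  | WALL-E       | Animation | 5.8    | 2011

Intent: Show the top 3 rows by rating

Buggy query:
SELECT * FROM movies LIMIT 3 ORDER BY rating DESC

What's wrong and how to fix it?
Bug: ORDER BY cannot follow LIMIT; LIMIT is the final clause

Fix: Swap the clauses: ORDER BY first, then LIMIT

Corrected query:
SELECT * FROM movies ORDER BY rating DESC LIMIT 3

Result:
id | title        | genre     | rating | year
---+--------------+-----------+--------+-----
1  | The Hangover | Comedy    | 8.8    | 2015
5  | Toy Story    | Animation | 8.3    | 2011
6  | Scream       | Horror    | 8.2    | 1995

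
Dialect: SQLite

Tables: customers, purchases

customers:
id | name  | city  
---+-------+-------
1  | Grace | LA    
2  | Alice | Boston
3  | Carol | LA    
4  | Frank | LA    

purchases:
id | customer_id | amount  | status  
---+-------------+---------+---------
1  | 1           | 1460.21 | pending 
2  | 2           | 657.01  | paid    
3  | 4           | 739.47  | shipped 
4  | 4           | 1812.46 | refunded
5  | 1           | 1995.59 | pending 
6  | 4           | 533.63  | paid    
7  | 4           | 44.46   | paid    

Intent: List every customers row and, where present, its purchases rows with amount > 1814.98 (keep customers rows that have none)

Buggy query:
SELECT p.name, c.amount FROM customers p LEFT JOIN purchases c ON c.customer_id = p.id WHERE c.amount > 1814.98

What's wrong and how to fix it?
Bug: Filtering c.amount in WHERE discards the NULL rows produced by LEFT JOIN, turning it into an inner join

Fix: Put 'c.amount > 1814.98' in the JOIN's ON clause instead of WHERE

Corrected query:
SELECT p.name, c.amount FROM customers p LEFT JOIN purchases c ON c.customer_id = p.id AND c.amount > 1814.98

Result:
name  | amount 
------+--------
Grace | 1995.59
Alice | NULL   
Carol | NULL   
Frank | NULL   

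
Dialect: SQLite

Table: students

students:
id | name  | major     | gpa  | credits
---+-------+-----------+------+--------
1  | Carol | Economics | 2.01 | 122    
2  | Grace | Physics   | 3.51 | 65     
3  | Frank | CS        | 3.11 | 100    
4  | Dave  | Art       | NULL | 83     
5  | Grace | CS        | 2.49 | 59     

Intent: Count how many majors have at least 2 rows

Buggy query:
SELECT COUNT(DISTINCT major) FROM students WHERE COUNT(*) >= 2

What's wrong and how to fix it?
Bug: WHERE filters individual rows, not groups, so a group-level COUNT is invalid there

Fix: Group first with HAVING COUNT(*) >= 2, then COUNT the resulting groups

Corrected query:
SELECT COUNT(*) FROM (SELECT major FROM students GROUP BY major HAVING COUNT(*) >= 2)

Result:
COUNT(*)
--------
1       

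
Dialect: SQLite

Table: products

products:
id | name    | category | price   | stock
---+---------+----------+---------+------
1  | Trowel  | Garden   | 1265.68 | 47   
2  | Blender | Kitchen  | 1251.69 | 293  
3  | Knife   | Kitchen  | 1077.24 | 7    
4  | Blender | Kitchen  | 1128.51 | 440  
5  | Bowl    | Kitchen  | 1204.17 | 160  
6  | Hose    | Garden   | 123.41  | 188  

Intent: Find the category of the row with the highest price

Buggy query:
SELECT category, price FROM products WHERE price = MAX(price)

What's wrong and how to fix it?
Bug: WHERE is evaluated per row; an aggregate over the whole table isn't defined there

Fix: Use a subquery: WHERE price = (SELECT MAX(price) FROM products)

Corrected query:
SELECT category, price FROM products WHERE price = (SELECT MAX(price) FROM products)

Result:
category | price  
---------+--------
Garden   | 1265.68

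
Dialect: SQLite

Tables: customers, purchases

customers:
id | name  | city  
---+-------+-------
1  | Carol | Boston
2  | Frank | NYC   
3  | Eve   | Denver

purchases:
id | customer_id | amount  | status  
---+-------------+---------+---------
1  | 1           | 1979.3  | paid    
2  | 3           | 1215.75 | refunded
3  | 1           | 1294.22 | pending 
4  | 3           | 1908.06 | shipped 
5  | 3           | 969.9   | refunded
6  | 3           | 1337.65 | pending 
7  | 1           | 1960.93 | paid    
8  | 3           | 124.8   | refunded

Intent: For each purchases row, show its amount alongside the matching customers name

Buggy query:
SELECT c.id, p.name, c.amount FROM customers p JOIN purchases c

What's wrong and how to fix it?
Bug: Missing join condition: each purchases row is matched to all customers rows instead of just its own

Fix: Specify the join condition linking the foreign key to the parent id

Corrected query:
SELECT c.id, p.name, c.amount FROM customers p JOIN purchases c ON c.customer_id = p.id

Result:
id | name  | amount 
---+-------+--------
1  | Carol | 1979.3 
2  | Eve   | 1215.75
3  | Carol | 1294.22
4  | Eve   | 1908.06
5  | Eve   | 969.9  
6  | Eve   | 1337.65
7  | Carol | 1960.93
8  | Eve   | 124.8  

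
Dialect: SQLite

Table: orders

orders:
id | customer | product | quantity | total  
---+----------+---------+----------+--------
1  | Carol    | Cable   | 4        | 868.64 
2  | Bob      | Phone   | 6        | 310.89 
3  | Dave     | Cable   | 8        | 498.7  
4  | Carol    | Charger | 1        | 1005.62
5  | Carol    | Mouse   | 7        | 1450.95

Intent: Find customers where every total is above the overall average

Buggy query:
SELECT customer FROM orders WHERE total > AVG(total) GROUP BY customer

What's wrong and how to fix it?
Bug: AVG() is an aggregate; it can't sit directly in WHERE

Fix: Compute the overall average in a scalar subquery and compare each group's MIN against it in HAVING

Corrected query:
SELECT customer FROM orders GROUP BY customer HAVING MIN(total) > (SELECT AVG(total) FROM orders)

Result:
customer
--------
Carol   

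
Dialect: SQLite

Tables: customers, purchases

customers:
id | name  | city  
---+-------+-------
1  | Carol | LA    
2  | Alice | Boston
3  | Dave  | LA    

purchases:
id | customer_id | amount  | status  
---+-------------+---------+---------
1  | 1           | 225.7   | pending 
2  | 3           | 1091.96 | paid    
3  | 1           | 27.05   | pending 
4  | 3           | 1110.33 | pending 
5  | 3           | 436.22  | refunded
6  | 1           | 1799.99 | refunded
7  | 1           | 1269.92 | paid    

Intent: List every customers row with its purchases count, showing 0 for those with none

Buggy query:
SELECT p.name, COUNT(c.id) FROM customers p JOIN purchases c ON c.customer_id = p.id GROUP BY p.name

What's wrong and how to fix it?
Bug: INNER JOIN drops customers rows that have no matching purchases rows

Fix: Switch to LEFT JOIN to retain unmatched parent rows

Corrected query:
SELECT p.name, COUNT(c.id) FROM customers p LEFT JOIN purchases c ON c.customer_id = p.id GROUP BY p.name

Result:
name  | COUNT(c.id)
------+------------
Alice | 0          
Carol | 4          
Dave  | 3          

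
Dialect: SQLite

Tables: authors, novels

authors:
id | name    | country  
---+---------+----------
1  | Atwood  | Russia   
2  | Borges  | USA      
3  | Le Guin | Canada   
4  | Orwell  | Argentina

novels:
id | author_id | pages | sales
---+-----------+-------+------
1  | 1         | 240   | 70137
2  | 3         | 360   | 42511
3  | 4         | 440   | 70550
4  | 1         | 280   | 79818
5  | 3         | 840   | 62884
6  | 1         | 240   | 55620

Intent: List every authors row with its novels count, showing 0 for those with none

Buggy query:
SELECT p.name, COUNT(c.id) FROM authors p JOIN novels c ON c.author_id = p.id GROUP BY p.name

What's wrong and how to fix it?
Bug: An inner join excludes parents with zero children

Fix: Switch to LEFT JOIN to retain unmatched parent rows

Corrected query:
SELECT p.name, COUNT(c.id) FROM authors p LEFT JOIN novels c ON c.author_id = p.id GROUP BY p.name

Result:
name    | COUNT(c.id)
--------+------------
Atwood  | 3          
Borges  | 0          
Le Guin | 2          
Orwell  | 1          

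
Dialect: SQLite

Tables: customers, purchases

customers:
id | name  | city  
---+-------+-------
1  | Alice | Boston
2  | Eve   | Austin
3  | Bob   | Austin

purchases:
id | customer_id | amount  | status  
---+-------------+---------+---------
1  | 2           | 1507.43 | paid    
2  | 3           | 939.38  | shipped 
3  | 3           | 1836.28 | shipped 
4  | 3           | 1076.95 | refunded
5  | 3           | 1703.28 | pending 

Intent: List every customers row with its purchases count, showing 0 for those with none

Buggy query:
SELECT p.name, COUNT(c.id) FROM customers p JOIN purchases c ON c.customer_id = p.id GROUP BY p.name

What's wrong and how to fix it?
Bug: An inner join excludes parents with zero children

Fix: Switch to LEFT JOIN to retain unmatched parent rows

Corrected query:
SELECT p.name, COUNT(c.id) FROM customers p LEFT JOIN purchases c ON c.customer_id = p.id GROUP BY p.name

Result:
name  | COUNT(c.id)
------+------------
Alice | 0          
Bob   | 4          
Eve   | 1          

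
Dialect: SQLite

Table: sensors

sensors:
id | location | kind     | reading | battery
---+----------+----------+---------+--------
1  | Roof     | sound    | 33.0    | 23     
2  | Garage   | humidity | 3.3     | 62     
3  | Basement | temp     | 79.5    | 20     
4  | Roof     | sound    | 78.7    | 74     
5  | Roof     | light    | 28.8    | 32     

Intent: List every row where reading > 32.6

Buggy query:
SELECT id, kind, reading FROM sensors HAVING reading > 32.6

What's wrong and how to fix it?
Bug: HAVING filters the output of aggregation, but this query has no GROUP BY and no aggregate functions, so SQLite rejects it (HAVING clause on a non-aggregate query); the condition here is per row

Fix: Replace HAVING with WHERE since the condition applies to individual rows

Corrected query:
SELECT id, kind, reading FROM sensors WHERE reading > 32.6

Result:
id | kind  | reading
---+-------+--------
1  | sound | 33     
3  | temp  | 79.5   
4  | sound | 78.7   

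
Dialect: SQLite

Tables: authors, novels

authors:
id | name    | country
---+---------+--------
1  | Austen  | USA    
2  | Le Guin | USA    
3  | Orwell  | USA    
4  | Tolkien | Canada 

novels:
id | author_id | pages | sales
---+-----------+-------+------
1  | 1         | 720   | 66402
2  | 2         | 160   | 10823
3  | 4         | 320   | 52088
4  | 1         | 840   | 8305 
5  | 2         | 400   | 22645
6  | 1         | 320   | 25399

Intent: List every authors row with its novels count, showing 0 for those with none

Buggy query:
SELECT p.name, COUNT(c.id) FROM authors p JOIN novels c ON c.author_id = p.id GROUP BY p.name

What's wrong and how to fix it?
Bug: INNER JOIN drops authors rows that have no matching novels rows

Fix: Use LEFT JOIN so parents without children still appear (COUNT(c.id) gives 0)

Corrected query:
SELECT p.name, COUNT(c.id) FROM authors p LEFT JOIN novels c ON c.author_id = p.id GROUP BY p.name

Result:
name    | COUNT(c.id)
--------+------------
Austen  | 3          
Le Guin | 2          
Orwell  | 0          
Tolkien | 1          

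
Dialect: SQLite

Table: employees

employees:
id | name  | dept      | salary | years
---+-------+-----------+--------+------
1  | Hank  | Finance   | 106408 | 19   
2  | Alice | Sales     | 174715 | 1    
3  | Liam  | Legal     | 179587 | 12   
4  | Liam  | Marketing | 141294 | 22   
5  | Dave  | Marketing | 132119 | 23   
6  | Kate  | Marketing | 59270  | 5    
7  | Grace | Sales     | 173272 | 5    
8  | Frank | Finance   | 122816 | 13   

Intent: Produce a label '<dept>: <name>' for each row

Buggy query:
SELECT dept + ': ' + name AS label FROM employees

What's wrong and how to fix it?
Bug: '+' is numeric addition; on text columns SQLite converts them to 0 instead of concatenating

Fix: Use the || operator for string concatenation

Corrected query:
SELECT dept || ': ' || name AS label FROM employees

Result:
label          
---------------
Finance: Hank  
Sales: Alice   
Legal: Liam    
Marketing: Liam
Marketing: Dave
Marketing: Kate
Sales: Grace   
Finance: Frank 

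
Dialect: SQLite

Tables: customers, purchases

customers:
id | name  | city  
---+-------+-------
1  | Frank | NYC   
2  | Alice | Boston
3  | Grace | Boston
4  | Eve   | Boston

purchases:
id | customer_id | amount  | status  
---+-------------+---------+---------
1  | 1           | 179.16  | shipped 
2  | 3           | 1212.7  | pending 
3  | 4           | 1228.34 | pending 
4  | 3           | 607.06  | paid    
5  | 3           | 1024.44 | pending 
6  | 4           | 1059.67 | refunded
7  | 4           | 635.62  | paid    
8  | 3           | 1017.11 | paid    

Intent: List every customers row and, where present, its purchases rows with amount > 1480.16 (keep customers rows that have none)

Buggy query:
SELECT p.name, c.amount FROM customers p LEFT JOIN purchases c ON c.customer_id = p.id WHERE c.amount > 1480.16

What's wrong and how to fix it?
Bug: Filtering c.amount in WHERE discards the NULL rows produced by LEFT JOIN, turning it into an inner join

Fix: Move the right-table condition into the ON clause so unmatched parents are kept

Corrected query:
SELECT p.name, c.amount FROM customers p LEFT JOIN purchases c ON c.customer_id = p.id AND c.amount > 1480.16

Result:
name  | amount
------+-------
Frank | NULL  
Alice | NULL  
Grace | NULL  
Eve   | NULL  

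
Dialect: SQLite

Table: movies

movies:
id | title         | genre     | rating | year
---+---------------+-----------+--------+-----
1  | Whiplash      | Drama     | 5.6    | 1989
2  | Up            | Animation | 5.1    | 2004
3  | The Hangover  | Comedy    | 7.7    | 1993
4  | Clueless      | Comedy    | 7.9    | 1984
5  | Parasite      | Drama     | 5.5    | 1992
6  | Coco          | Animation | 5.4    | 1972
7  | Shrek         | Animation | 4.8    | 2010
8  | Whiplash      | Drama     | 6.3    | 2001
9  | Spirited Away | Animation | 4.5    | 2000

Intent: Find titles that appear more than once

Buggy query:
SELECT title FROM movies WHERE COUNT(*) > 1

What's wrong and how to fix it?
Bug: COUNT(*) is an aggregate and cannot be used in WHERE

Fix: GROUP BY title, then filter groups with HAVING COUNT(*) > 1

Corrected query:
SELECT title FROM movies GROUP BY title HAVING COUNT(*) > 1

Result:
title   
--------
Whiplash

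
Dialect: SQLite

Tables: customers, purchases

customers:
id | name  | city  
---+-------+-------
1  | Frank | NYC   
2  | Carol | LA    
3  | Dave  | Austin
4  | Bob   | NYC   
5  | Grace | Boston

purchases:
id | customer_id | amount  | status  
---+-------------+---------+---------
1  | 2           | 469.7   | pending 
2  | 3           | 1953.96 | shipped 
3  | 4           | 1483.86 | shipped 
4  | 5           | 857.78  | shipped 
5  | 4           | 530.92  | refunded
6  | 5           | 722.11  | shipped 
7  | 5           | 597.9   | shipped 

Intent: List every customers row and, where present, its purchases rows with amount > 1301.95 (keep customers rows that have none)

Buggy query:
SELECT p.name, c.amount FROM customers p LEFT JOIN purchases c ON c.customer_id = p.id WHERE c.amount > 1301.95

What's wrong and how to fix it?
Bug: Filtering c.amount in WHERE discards the NULL rows produced by LEFT JOIN, turning it into an inner join

Fix: Move the right-table condition into the ON clause so unmatched parents are kept

Corrected query:
SELECT p.name, c.amount FROM customers p LEFT JOIN purchases c ON c.customer_id = p.id AND c.amount > 1301.95

Result:
name  | amount 
------+--------
Frank | NULL   
Carol | NULL   
Dave  | 1953.96
Bob   | 1483.86
Grace | NULL   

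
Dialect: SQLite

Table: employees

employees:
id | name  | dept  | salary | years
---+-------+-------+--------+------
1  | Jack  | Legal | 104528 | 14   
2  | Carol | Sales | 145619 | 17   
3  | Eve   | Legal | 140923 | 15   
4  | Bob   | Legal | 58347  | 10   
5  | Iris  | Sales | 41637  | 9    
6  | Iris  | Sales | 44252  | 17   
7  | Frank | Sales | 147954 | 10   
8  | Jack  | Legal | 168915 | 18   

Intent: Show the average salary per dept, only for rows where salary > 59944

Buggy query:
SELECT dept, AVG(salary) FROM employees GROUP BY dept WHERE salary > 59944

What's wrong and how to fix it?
Bug: WHERE cannot follow GROUP BY

Fix: Move the WHERE clause before GROUP BY

Corrected query:
SELECT dept, AVG(salary) FROM employees WHERE salary > 59944 GROUP BY dept

Result:
dept  | AVG(salary)
------+------------
Legal | 138122     
Sales | 146786.5   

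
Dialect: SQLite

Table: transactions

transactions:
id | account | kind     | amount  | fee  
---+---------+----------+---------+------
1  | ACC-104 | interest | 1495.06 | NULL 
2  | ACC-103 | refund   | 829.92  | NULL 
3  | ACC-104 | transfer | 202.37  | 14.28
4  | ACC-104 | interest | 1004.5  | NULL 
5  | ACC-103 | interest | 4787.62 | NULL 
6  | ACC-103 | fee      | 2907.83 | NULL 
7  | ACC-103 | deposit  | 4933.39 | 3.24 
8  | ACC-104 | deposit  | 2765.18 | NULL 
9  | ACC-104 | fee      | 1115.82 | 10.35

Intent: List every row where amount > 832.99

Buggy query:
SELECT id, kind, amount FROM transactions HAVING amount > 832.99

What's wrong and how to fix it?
Bug: HAVING filters the output of aggregation, but this query has no GROUP BY and no aggregate functions, so SQLite rejects it (HAVING clause on a non-aggregate query); the condition here is per row

Fix: Use WHERE for row-level filtering

Corrected query:
SELECT id, kind, amount FROM transactions WHERE amount > 832.99

Result:
id | kind     | amount 
---+----------+--------
1  | interest | 1495.06
4  | interest | 1004.5 
5  | interest | 4787.62
6  | fee      | 2907.83
7  | deposit  | 4933.39
8  | deposit  | 2765.18
9  | fee      | 1115.82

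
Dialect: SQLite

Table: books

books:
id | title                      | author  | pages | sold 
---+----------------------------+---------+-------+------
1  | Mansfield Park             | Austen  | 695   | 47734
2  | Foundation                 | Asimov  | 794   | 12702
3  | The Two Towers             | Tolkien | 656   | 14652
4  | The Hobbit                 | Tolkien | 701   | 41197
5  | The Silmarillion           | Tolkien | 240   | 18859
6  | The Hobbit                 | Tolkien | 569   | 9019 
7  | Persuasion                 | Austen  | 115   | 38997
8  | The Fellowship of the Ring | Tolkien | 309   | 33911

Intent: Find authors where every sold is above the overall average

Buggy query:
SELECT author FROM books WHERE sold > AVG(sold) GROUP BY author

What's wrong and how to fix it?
Bug: AVG() is an aggregate; it can't sit directly in WHERE

Fix: Compute the overall average in a scalar subquery and compare each group's MIN against it in HAVING

Corrected query:
SELECT author FROM books GROUP BY author HAVING MIN(sold) > (SELECT AVG(sold) FROM books)

Result:
author
------
Austen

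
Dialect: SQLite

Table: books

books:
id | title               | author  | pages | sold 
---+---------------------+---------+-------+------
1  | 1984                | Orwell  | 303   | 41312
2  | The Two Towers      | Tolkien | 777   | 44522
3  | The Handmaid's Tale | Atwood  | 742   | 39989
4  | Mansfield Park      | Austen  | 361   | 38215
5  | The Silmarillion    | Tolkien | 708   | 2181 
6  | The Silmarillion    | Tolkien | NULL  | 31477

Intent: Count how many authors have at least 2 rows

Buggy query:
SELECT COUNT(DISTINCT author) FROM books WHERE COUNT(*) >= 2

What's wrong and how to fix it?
Bug: WHERE filters individual rows, not groups, so a group-level COUNT is invalid there

Fix: Group first with HAVING COUNT(*) >= 2, then COUNT the resulting groups

Corrected query:
SELECT COUNT(*) FROM (SELECT author FROM books GROUP BY author HAVING COUNT(*) >= 2)

Result:
COUNT(*)
--------
1       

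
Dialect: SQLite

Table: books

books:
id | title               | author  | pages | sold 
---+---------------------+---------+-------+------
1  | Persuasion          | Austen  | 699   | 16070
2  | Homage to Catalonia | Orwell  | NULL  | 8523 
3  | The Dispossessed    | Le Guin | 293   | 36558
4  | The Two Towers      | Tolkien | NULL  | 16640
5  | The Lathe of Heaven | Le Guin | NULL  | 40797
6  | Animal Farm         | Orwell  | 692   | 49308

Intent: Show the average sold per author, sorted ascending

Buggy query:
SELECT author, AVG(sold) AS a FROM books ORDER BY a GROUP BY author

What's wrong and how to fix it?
Bug: ORDER BY appears before GROUP BY; SQL clause order requires GROUP BY first

Fix: Reorder: SELECT … FROM … GROUP BY … ORDER BY …

Corrected query:
SELECT author, AVG(sold) AS a FROM books GROUP BY author ORDER BY a

Result:
author  | a      
--------+--------
Austen  | 16070  
Tolkien | 16640  
Orwell  | 28915.5
Le Guin | 38677.5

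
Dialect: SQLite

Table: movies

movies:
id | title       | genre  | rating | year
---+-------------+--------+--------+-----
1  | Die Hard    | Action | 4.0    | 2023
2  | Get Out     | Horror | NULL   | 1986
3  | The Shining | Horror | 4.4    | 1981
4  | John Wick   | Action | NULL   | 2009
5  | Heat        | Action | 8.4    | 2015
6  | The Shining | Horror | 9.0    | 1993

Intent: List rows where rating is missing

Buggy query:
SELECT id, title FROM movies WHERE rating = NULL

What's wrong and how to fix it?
Bug: Comparing to NULL with '=' never matches; NULL = NULL is unknown, not true

Fix: Replace '= NULL' with 'IS NULL'

Corrected query:
SELECT id, title FROM movies WHERE rating IS NULL

Result:
id | title    
---+----------
2  | Get Out  
4  | John Wick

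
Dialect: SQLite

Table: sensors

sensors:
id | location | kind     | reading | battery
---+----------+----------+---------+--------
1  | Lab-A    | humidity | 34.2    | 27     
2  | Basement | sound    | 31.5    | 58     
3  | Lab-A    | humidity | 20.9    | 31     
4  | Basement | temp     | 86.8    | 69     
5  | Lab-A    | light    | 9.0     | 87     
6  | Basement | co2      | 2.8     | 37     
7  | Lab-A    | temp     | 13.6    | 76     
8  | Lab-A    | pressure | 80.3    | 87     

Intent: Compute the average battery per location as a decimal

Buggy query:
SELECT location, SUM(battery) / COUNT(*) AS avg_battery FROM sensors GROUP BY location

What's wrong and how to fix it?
Bug: SUM(battery) and COUNT(*) are both integers; the division truncates the fractional part

Fix: Cast one side to REAL so the division keeps the fractional part

Corrected query:
SELECT location, SUM(battery) * 1.0 / COUNT(*) AS avg_battery FROM sensors GROUP BY location

Result:
location | avg_battery
---------+------------
Basement | 54.666667  
Lab-A    | 61.6       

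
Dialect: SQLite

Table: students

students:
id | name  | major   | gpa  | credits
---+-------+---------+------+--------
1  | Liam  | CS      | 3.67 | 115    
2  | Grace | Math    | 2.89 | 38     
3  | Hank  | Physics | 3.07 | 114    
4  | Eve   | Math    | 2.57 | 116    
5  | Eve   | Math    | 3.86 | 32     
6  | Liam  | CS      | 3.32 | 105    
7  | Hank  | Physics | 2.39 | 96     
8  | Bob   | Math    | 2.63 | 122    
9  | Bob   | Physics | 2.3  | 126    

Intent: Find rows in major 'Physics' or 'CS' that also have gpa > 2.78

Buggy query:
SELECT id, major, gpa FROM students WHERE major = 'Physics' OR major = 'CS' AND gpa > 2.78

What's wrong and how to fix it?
Bug: Without parentheses, AND is evaluated before OR, so the gpa filter only applies to the 'CS' branch

Fix: Add parentheses around the OR so the AND applies to both alternatives

Corrected query:
SELECT id, major, gpa FROM students WHERE (major = 'Physics' OR major = 'CS') AND gpa > 2.78

Result:
id | major   | gpa 
---+---------+-----
1  | CS      | 3.67
3  | Physics | 3.07
6  | CS      | 3.32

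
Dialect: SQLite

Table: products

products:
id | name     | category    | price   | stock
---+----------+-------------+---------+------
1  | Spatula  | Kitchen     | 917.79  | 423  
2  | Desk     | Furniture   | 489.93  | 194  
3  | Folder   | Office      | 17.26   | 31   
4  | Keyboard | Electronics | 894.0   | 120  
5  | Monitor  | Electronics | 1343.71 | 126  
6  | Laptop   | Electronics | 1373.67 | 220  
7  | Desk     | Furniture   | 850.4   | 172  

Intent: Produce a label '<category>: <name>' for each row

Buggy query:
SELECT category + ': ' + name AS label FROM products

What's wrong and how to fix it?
Bug: SQLite uses || for string concatenation; + coerces text to numbers (yielding 0)

Fix: Replace + with || to concatenate text

Corrected query:
SELECT category || ': ' || name AS label FROM products

Result:
label                
---------------------
Kitchen: Spatula     
Furniture: Desk      
Office: Folder       
Electronics: Keyboard
Electronics: Monitor 
Electronics: Laptop  
Furniture: Desk      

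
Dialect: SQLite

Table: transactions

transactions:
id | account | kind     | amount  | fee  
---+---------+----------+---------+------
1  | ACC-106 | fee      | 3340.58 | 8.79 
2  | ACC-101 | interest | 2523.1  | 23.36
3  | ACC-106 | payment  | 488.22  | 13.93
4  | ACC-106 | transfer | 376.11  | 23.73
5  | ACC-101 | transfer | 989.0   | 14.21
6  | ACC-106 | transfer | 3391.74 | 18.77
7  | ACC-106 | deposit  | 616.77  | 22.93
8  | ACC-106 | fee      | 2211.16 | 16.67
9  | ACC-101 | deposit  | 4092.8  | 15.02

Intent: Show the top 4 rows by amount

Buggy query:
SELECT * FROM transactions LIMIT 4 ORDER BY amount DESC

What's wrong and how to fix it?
Bug: LIMIT must come after ORDER BY

Fix: Swap the clauses: ORDER BY first, then LIMIT

Corrected query:
SELECT * FROM transactions ORDER BY amount DESC LIMIT 4

Result:
id | account | kind     | amount  | fee  
---+---------+----------+---------+------
9  | ACC-101 | deposit  | 4092.8  | 15.02
6  | ACC-106 | transfer | 3391.74 | 18.77
1  | ACC-106 | fee      | 3340.58 | 8.79 
2  | ACC-101 | interest | 2523.1  | 23.36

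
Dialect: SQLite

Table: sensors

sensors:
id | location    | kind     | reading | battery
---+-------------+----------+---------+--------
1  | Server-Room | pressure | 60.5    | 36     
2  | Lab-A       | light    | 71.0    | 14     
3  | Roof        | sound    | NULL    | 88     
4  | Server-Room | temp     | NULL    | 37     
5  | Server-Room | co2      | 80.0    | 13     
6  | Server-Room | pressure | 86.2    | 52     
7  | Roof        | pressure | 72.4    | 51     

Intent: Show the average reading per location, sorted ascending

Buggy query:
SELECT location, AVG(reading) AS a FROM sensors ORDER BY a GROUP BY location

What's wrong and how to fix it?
Bug: ORDER BY appears before GROUP BY; SQL clause order requires GROUP BY first

Fix: Reorder: SELECT … FROM … GROUP BY … ORDER BY …

Corrected query:
SELECT location, AVG(reading) AS a FROM sensors GROUP BY location ORDER BY a

Result:
location    | a        
------------+----------
Lab-A       | 71       
Roof        | 72.4     
Server-Room | 75.566667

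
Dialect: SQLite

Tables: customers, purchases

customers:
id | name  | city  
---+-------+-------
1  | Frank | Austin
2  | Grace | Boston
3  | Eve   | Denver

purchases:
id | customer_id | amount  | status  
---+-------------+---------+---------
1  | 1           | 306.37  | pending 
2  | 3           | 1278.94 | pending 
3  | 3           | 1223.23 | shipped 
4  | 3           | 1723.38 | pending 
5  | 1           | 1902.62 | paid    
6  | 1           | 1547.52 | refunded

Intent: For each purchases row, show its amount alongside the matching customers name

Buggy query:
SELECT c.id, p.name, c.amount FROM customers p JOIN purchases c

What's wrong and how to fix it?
Bug: Missing join condition: each purchases row is matched to all customers rows instead of just its own

Fix: Add ON c.customer_id = p.id to the JOIN

Corrected query:
SELECT c.id, p.name, c.amount FROM customers p JOIN purchases c ON c.customer_id = p.id

Result:
id | name  | amount 
---+-------+--------
1  | Frank | 306.37 
2  | Eve   | 1278.94
3  | Eve   | 1223.23
4  | Eve   | 1723.38
5  | Frank | 1902.62
6  | Frank | 1547.52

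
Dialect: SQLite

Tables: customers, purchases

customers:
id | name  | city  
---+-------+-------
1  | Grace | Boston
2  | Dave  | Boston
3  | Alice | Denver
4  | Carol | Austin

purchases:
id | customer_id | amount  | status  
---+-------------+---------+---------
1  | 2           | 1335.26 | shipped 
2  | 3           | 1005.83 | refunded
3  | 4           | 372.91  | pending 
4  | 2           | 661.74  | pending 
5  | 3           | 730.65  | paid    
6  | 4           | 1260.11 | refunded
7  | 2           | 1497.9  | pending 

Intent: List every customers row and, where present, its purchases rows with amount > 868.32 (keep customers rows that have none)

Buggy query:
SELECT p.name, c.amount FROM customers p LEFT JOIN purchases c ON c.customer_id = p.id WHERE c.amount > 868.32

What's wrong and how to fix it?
Bug: A WHERE condition on the right-hand table after LEFT JOIN drops unmatched parents

Fix: Put 'c.amount > 868.32' in the JOIN's ON clause instead of WHERE

Corrected query:
SELECT p.name, c.amount FROM customers p LEFT JOIN purchases c ON c.customer_id = p.id AND c.amount > 868.32

Result:
name  | amount 
------+--------
Grace | NULL   
Dave  | 1335.26
Dave  | 1497.9 
Alice | 1005.83
Carol | 1260.11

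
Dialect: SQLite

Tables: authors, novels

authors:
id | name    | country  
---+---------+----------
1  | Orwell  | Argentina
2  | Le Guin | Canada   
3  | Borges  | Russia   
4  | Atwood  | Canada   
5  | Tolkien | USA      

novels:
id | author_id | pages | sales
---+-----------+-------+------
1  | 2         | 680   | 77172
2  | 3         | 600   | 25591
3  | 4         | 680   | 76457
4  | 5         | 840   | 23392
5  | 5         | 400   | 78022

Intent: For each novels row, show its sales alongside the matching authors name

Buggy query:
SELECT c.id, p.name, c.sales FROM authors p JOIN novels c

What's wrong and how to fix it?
Bug: JOIN with no ON clause produces a cartesian product; every novels row pairs with every authors row

Fix: Specify the join condition linking the foreign key to the parent id

Corrected query:
SELECT c.id, p.name, c.sales FROM authors p JOIN novels c ON c.author_id = p.id

Result:
id | name    | sales
---+---------+------
1  | Le Guin | 77172
2  | Borges  | 25591
3  | Atwood  | 76457
4  | Tolkien | 23392
5  | Tolkien | 78022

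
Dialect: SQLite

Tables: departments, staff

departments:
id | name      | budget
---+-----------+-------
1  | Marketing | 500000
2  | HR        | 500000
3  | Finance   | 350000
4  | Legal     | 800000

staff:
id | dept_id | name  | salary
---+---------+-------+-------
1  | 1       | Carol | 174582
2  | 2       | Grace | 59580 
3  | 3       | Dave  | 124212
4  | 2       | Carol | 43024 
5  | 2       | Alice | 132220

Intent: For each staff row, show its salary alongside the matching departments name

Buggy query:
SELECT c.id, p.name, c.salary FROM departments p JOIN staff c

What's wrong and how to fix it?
Bug: Missing join condition: each staff row is matched to all departments rows instead of just its own

Fix: Specify the join condition linking the foreign key to the parent id

Corrected query:
SELECT c.id, p.name, c.salary FROM departments p JOIN staff c ON c.dept_id = p.id

Result:
id | name      | salary
---+-----------+-------
1  | Marketing | 174582
2  | HR        | 59580 
3  | Finance   | 124212
4  | HR        | 43024 
5  | HR        | 132220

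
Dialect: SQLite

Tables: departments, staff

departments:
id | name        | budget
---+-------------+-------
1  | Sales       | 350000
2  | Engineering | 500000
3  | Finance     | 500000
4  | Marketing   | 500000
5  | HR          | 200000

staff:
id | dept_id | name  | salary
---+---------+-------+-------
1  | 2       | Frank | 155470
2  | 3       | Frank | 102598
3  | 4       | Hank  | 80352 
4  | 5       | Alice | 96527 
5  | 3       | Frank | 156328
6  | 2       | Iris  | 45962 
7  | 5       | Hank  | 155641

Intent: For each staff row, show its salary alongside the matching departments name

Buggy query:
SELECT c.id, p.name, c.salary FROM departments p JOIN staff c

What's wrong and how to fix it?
Bug: Missing join condition: each staff row is matched to all departments rows instead of just its own

Fix: Specify the join condition linking the foreign key to the parent id

Corrected query:
SELECT c.id, p.name, c.salary FROM departments p JOIN staff c ON c.dept_id = p.id

Result:
id | name        | salary
---+-------------+-------
1  | Engineering | 155470
2  | Finance     | 102598
3  | Marketing   | 80352 
4  | HR          | 96527 
5  | Finance     | 156328
6  | Engineering | 45962 
7  | HR          | 155641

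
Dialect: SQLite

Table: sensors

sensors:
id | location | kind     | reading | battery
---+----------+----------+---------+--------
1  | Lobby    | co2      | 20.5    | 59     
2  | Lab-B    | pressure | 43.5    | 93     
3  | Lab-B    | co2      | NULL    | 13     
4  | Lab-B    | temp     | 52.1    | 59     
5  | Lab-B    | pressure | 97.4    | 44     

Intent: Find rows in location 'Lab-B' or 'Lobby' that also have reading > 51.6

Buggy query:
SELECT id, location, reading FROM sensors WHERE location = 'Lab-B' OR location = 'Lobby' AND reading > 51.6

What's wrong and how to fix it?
Bug: Without parentheses, AND is evaluated before OR, so the reading filter only applies to the 'Lobby' branch

Fix: Add parentheses around the OR so the AND applies to both alternatives

Corrected query:
SELECT id, location, reading FROM sensors WHERE (location = 'Lab-B' OR location = 'Lobby') AND reading > 51.6

Result:
id | location | reading
---+----------+--------
4  | Lab-B    | 52.1   
5  | Lab-B    | 97.4   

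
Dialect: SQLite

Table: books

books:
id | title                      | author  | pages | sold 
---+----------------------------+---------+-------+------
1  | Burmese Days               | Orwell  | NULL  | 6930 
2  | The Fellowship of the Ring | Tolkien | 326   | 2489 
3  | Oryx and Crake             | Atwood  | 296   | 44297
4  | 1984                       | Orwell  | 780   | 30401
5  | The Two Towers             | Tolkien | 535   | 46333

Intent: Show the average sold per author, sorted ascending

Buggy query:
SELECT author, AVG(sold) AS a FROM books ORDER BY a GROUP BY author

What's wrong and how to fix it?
Bug: ORDER BY appears before GROUP BY; SQL clause order requires GROUP BY first

Fix: Reorder: SELECT … FROM … GROUP BY … ORDER BY …

Corrected query:
SELECT author, AVG(sold) AS a FROM books GROUP BY author ORDER BY a

Result:
author  | a      
--------+--------
Orwell  | 18665.5
Tolkien | 24411  
Atwood  | 44297  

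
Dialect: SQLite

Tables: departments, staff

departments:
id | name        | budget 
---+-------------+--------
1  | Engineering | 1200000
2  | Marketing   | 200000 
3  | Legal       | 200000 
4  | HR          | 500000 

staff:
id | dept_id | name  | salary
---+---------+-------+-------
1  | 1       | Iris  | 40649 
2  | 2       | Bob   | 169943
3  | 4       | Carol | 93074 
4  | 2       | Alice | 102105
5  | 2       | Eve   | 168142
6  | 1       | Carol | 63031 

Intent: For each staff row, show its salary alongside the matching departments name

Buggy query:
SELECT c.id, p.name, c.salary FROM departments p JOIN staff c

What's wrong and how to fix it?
Bug: JOIN with no ON clause produces a cartesian product; every staff row pairs with every departments row

Fix: Specify the join condition linking the foreign key to the parent id

Corrected query:
SELECT c.id, p.name, c.salary FROM departments p JOIN staff c ON c.dept_id = p.id

Result:
id | name        | salary
---+-------------+-------
1  | Engineering | 40649 
2  | Marketing   | 169943
3  | HR          | 93074 
4  | Marketing   | 102105
5  | Marketing   | 168142
6  | Engineering | 63031 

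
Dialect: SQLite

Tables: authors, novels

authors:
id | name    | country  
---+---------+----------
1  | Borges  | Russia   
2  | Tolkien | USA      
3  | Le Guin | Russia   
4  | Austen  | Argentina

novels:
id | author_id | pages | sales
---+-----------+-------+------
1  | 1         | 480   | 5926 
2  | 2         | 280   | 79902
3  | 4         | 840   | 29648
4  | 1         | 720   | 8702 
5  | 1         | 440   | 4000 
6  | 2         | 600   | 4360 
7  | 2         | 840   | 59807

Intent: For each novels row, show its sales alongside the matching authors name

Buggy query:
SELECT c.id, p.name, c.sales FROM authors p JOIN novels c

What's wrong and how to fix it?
Bug: JOIN with no ON clause produces a cartesian product; every novels row pairs with every authors row

Fix: Add ON c.author_id = p.id to the JOIN

Corrected query:
SELECT c.id, p.name, c.sales FROM authors p JOIN novels c ON c.author_id = p.id

Result:
id | name    | sales
---+---------+------
1  | Borges  | 5926 
2  | Tolkien | 79902
3  | Austen  | 29648
4  | Borges  | 8702 
5  | Borges  | 4000 
6  | Tolkien | 4360 
7  | Tolkien | 59807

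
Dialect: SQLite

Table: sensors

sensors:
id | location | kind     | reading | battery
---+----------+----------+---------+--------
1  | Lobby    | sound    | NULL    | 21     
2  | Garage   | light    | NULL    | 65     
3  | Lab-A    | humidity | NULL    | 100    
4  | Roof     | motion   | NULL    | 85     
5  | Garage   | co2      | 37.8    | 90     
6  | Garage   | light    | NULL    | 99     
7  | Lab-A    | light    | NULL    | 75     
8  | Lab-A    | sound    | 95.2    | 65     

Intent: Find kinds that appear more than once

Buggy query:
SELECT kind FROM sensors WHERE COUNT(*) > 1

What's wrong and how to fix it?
Bug: WHERE can't reference COUNT(*); aggregates are computed after WHERE

Fix: Group first, then use HAVING for the count condition

Corrected query:
SELECT kind FROM sensors GROUP BY kind HAVING COUNT(*) > 1

Result:
kind 
-----
light
sound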